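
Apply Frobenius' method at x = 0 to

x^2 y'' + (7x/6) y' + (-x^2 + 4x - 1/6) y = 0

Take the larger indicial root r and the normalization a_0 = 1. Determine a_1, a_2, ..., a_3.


Write in Frobenius form y'' + (p(x)/x) y' + (q(x)/x^2) y = 0:
  p(x) = 7/6,  q(x) = -x^2 + 4x - 1/6.
Indicial equation: r(r-1) + (7/6) r + (-1/6) = 0 -> roots r_1 = 1/3, r_2 = -1/2.
Take r = r_1 = 1/3. Let y(x) = x^r sum_{n>=0} a_n x^n with a_0 = 1.
Substitute y = x^r sum a_n x^n and match x^{r+n}. The recurrence is
  D(n) a_n + 4 a_{n-1} - 1 a_{n-2} = 0,  where D(n) = (r+n)(r+n-1) + (7/6)(r+n) + (-1/6).
  a_n = [-4 a_{n-1} + 1 a_{n-2}] / D(n).
Since the indicial polynomial factors as (r - r_1)(r - r_2), D(n) = (r_1 + n - r_1)(r_1 + n - r_2) = n(n + 5/6).
Evaluating step by step (a_0 = 1):
  n = 1: D(1) = 1(1 + 5/6) = 11/6; numerator = -4(1) = -4; a_1 = (-4)/(11/6) = -24/11
  n = 2: D(2) = 2(2 + 5/6) = 17/3; numerator = -4(-24/11) + 1(1) = 107/11; a_2 = (107/11)/(17/3) = 321/187
  n = 3: D(3) = 3(3 + 5/6) = 23/2; numerator = -4(321/187) + 1(-24/11) = -1692/187; a_3 = (-1692/187)/(23/2) = -3384/4301

r = 1/3; a_0 = 1; a_1 = -24/11; a_2 = 321/187; a_3 = -3384/4301


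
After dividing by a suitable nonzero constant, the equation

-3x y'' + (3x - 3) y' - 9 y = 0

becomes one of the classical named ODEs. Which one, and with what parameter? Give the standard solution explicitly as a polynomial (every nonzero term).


All three coefficients share the factor -3; dividing through by -3 gives  x y'' + (1 - x) y' + 3 y = 0.
This matches the Laguerre equation x y'' + (1 - x) y' + n y = 0 with n = 3; the polynomial solution is L_3(x).
With y = sum_k a_k x^k, matching x^k gives (k+1)k a_{k+1} + (k+1) a_{k+1} - k a_k + n a_k = 0, i.e. (k+1)^2 a_{k+1} = (k - n) a_k = (k - 3) a_k. The right side vanishes at k = 3, so the series terminates at degree 3.
Standard normalization L_n(0) = 1 gives a_0 = 1. Work upward with a_{k+1} = (k - 3) a_k / (k+1)^2:
  a_1 = (0 - 3)(1) / 1^2 = -3/1 = -3
  a_2 = (1 - 3)(-3) / 2^2 = 6/4 = 3/2
  a_3 = (2 - 3)(3/2) / 3^2 = (-3/2)/9 = -1/6
Hence L_3(x) = -x^3/6 + 3 x^2/2 - 3 x + 1.

L_3(x); series = -x^3/6 + 3 x^2/2 - 3 x + 1


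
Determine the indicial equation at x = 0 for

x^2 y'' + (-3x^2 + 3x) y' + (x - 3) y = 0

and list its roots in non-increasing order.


Divide by x^2 to reach normal form y'' + P_1(x) y' + P_2(x) y = 0 with P_1(x) = -3 + 3/x and P_2(x) = 1/x - 3/x^2.
x = 0 is a singular point because the y'-coefficient -3 + 3/x has a pole at x = 0 and the y-coefficient 1/x - 3/x^2 has a pole at x = 0.
It is a regular singular point because x P_1(x) = p(x) = 3 - 3x and x^2 P_2(x) = q(x) = x - 3 are polynomials, hence analytic at x = 0.
p(0) = 3,  q(0) = -3.
Indicial equation: r(r-1) + p(0) r + q(0) = 0, i.e. r^2 + (p(0) - 1) r + q(0) = 0, i.e. r^2 + 2 r - 3 = 0.
Discriminant: (2)^2 - 4(-3) = 16, so r = (-2 ± 4)/2.
Solving: r_1 = 1, r_2 = -3.

indicial: r^2 + 2 r - 3 = 0; roots r_1 = 1, r_2 = -3


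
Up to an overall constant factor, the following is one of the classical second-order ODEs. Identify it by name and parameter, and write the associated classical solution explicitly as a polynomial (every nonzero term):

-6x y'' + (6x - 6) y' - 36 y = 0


All three coefficients share the factor -6; dividing through by -6 gives  x y'' + (1 - x) y' + 6 y = 0.
This matches the Laguerre equation x y'' + (1 - x) y' + n y = 0 with n = 6; the polynomial solution is L_6(x).
With y = sum_k a_k x^k, matching x^k gives (k+1)k a_{k+1} + (k+1) a_{k+1} - k a_k + n a_k = 0, i.e. (k+1)^2 a_{k+1} = (k - n) a_k = (k - 6) a_k. The right side vanishes at k = 6, so the series terminates at degree 6.
Standard normalization L_n(0) = 1 gives a_0 = 1. Work upward with a_{k+1} = (k - 6) a_k / (k+1)^2:
  a_1 = (0 - 6)(1) / 1^2 = -6/1 = -6
  a_2 = (1 - 6)(-6) / 2^2 = 30/4 = 15/2
  a_3 = (2 - 6)(15/2) / 3^2 = -30/9 = -10/3
  a_4 = (3 - 6)(-10/3) / 4^2 = 10/16 = 5/8
  a_5 = (4 - 6)(5/8) / 5^2 = (-5/4)/25 = -1/20
  a_6 = (5 - 6)(-1/20) / 6^2 = (1/20)/36 = 1/720
Hence L_6(x) = x^6/720 - x^5/20 + 5 x^4/8 - 10 x^3/3 + 15 x^2/2 - 6 x + 1.

L_6(x); series = x^6/720 - x^5/20 + 5 x^4/8 - 10 x^3/3 + 15 x^2/2 - 6 x + 1


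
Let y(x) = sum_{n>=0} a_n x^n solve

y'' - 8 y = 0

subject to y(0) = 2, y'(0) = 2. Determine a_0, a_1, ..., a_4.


Ansatz: y(x) = sum_{n>=0} a_n x^n, so y'(x) = sum_{n>=1} n a_n x^(n-1) and y''(x) = sum_{n>=2} n(n-1) a_n x^(n-2).
Substitute into P(x) y'' + Q(x) y' + R(x) y = 0 with P(x) = 1, Q(x) = 0, R(x) = -8, and match powers of x.
Initial conditions: a_0 = 2, a_1 = 2.
Setting the coefficient of each power of x to zero and solving order by order (substituting the coefficients already found):
  x^0: 2 a_2 - 8 a_0 = 0  ->  2 a_2 = 8 a_0 = 16  ->  a_2 = 8
  x^1: 6 a_3 - 8 a_1 = 0  ->  6 a_3 = 8 a_1 = 16  ->  a_3 = 8/3
  x^2: 12 a_4 - 8 a_2 = 0  ->  12 a_4 = 8 a_2 = 64  ->  a_4 = 16/3
Truncated series: y(x) = 2 + 2 x + 8 x^2 + (8/3) x^3 + (16/3) x^4 + O(x^5).

a_0 = 2; a_1 = 2; a_2 = 8; a_3 = 8/3; a_4 = 16/3


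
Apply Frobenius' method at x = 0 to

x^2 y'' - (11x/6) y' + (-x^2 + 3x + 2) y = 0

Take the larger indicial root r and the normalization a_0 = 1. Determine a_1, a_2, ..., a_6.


Write in Frobenius form y'' + (p(x)/x) y' + (q(x)/x^2) y = 0:
  p(x) = -11/6,  q(x) = -x^2 + 3x + 2.
Indicial equation: r(r-1) + (-11/6) r + (2) = 0 -> roots r_1 = 3/2, r_2 = 4/3.
Take r = r_1 = 3/2. Let y(x) = x^r sum_{n>=0} a_n x^n with a_0 = 1.
Substitute y = x^r sum a_n x^n and match x^{r+n}. The recurrence is
  D(n) a_n + 3 a_{n-1} - 1 a_{n-2} = 0,  where D(n) = (r+n)(r+n-1) + (-11/6)(r+n) + (2).
  a_n = [-3 a_{n-1} + 1 a_{n-2}] / D(n).
Since the indicial polynomial factors as (r - r_1)(r - r_2), D(n) = (r_1 + n - r_1)(r_1 + n - r_2) = n(n + 1/6).
Evaluating step by step (a_0 = 1):
  n = 1: D(1) = 1(1 + 1/6) = 7/6; numerator = -3(1) = -3; a_1 = (-3)/(7/6) = -18/7
  n = 2: D(2) = 2(2 + 1/6) = 13/3; numerator = -3(-18/7) + 1(1) = 61/7; a_2 = (61/7)/(13/3) = 183/91
  n = 3: D(3) = 3(3 + 1/6) = 19/2; numerator = -3(183/91) + 1(-18/7) = -783/91; a_3 = (-783/91)/(19/2) = -1566/1729
  n = 4: D(4) = 4(4 + 1/6) = 50/3; numerator = -3(-1566/1729) + 1(183/91) = 8175/1729; a_4 = (8175/1729)/(50/3) = 981/3458
  n = 5: D(5) = 5(5 + 1/6) = 155/6; numerator = -3(981/3458) + 1(-1566/1729) = -6075/3458; a_5 = (-6075/3458)/(155/6) = -3645/53599
  n = 6: D(6) = 6(6 + 1/6) = 37; numerator = -3(-3645/53599) + 1(981/3458) = 52281/107198; a_6 = (52281/107198)/(37) = 1413/107198

r = 3/2; a_0 = 1; a_1 = -18/7; a_2 = 183/91; a_3 = -1566/1729; a_4 = 981/3458; a_5 = -3645/53599; a_6 = 1413/107198


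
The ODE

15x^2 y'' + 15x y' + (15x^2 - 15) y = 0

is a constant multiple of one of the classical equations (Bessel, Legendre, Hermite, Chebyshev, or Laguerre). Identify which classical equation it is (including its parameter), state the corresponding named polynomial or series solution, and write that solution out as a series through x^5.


All three coefficients share the factor 15; dividing through by 15 gives  x^2 y'' + x y' + (x^2 - 1) y = 0.
This matches the Bessel equation x^2 y'' + x y' + (x^2 - nu^2) y = 0 with nu^2 = 1, so nu = 1; the solution bounded at x = 0 is J_1(x).
Frobenius at x = 0: indicial roots ±nu; for r = nu the recurrence k(k + 2nu) c_k = -c_{k-2} gives the standard series J_nu(x) = sum_{k>=0} (-1)^k / (k! (k+nu)!) (x/2)^(2k+nu). Evaluate the first 3 terms:
  k = 0: (-1)^0 / (0! * 1! * 2^1) x^1 = 1/(1*1*2) x^1 = (1/2) x^1
  k = 1: (-1)^1 / (1! * 2! * 2^3) x^3 = -1/(1*2*8) x^3 = (-1/16) x^3
  k = 2: (-1)^2 / (2! * 3! * 2^5) x^5 = 1/(2*6*32) x^5 = (1/384) x^5
Hence J_1(x) = x^5/384 - x^3/16 + x/2 + ....

J_1(x); series = x^5/384 - x^3/16 + x/2


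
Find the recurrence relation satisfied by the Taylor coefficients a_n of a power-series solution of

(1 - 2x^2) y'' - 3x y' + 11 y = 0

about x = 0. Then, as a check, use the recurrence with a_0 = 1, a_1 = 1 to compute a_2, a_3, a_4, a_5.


Substitute y = sum_n a_n x^n.
(1 - 2 x^2) y'' contributes (n+2)(n+1) a_{n+2} - 2 n(n-1) a_n at x^n.
-3 x y'(x) contributes -3 n a_n at x^n.
11 y(x) contributes 11 a_n at x^n.
Matching x^n: (n+2)(n+1) a_{n+2} + (-2 n(n-1) - 3 n + 11) a_n = 0.
Thus a_{n+2} = (2 n(n-1) + 3 n - 11) / ((n+1)(n+2)) * a_n.

Check with a_0 = 1, a_1 = 1 (apply the recurrence for n = 0, 1, 2, 3): a_0 = 1, a_1 = 1, a_2 = -11/2, a_3 = -4/3, a_4 = 11/24, a_5 = -2/3.

a_(n+2) = (2 n(n-1) + 3 n - 11) / ((n+1)(n+2)) * a_n; check: a_0 = 1, a_1 = 1, a_2 = -11/2, a_3 = -4/3, a_4 = 11/24, a_5 = -2/3


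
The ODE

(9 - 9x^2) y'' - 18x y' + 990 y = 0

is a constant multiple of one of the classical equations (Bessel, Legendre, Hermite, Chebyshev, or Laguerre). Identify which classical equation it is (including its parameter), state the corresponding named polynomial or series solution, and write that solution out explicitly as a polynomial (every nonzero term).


All three coefficients share the factor 9; dividing through by 9 gives  (1 - x^2) y'' - 2x y' + 110 y = 0.
This matches the Legendre equation (1 - x^2) y'' - 2x y' + n(n+1) y = 0 (note the -2x y' term) with n(n+1) = 110, so n = 10; the polynomial solution is P_10(x).
With y = sum_k a_k x^k, matching x^k gives (k+2)(k+1) a_{k+2} = [k(k+1) - n(n+1)] a_k = (k - 10)(k + 11) a_k. The right side vanishes at k = 10, so the series with the parity of 10 terminates at degree 10.
Standard normalization (P_n(1) = 1): leading coefficient (2n)!/(2^n (n!)^2) = 2432902008176640000/(1024*13168189440000) = 46189/256, so a_10 = 46189/256. Work downward with a_k = (k+1)(k+2) a_{k+2} / ((k - 10)(k + 11)):
  a_8 = (9)(10)(46189/256) / ((8 - 10)(8 + 11)) = (2078505/128)/(-38) = -109395/256
  a_6 = (7)(8)(-109395/256) / ((6 - 10)(6 + 11)) = (-765765/32)/(-68) = 45045/128
  a_4 = (5)(6)(45045/128) / ((4 - 10)(4 + 11)) = (675675/64)/(-90) = -15015/128
  a_2 = (3)(4)(-15015/128) / ((2 - 10)(2 + 11)) = (-45045/32)/(-104) = 3465/256
  a_0 = (1)(2)(3465/256) / ((0 - 10)(0 + 11)) = (3465/128)/(-110) = -63/256
Hence P_10(x) = 46189 x^10/256 - 109395 x^8/256 + 45045 x^6/128 - 15015 x^4/128 + 3465 x^2/256 - 63/256.

P_10(x); series = 46189 x^10/256 - 109395 x^8/256 + 45045 x^6/128 - 15015 x^4/128 + 3465 x^2/256 - 63/256


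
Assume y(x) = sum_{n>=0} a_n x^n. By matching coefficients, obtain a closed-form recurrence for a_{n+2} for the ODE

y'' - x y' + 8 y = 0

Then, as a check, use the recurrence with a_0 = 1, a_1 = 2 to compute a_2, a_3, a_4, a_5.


Substitute y = sum_n a_n x^n.
y''(x) has coefficient (n+2)(n+1) a_{n+2} at x^n;
-x y'(x) has coefficient -n a_n at x^n (shift);
8 y(x) has coefficient 8 a_n at x^n.
Matching x^n: (n+2)(n+1) a_{n+2} + (-n + 8) a_n = 0.
Thus a_{n+2} = (n - 8) / ((n+1)(n+2)) * a_n.

Check with a_0 = 1, a_1 = 2 (apply the recurrence for n = 0, 1, 2, 3): a_0 = 1, a_1 = 2, a_2 = -4, a_3 = -7/3, a_4 = 2, a_5 = 7/12.

a_(n+2) = (n - 8) / ((n+1)(n+2)) * a_n; check: a_0 = 1, a_1 = 2, a_2 = -4, a_3 = -7/3, a_4 = 2, a_5 = 7/12


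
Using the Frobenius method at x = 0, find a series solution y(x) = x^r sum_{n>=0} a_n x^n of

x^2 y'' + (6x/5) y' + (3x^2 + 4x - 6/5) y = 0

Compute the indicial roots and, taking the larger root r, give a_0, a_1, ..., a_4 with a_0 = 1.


Write in Frobenius form y'' + (p(x)/x) y' + (q(x)/x^2) y = 0:
  p(x) = 6/5,  q(x) = 3x^2 + 4x - 6/5.
Indicial equation: r(r-1) + (6/5) r + (-6/5) = 0 -> roots r_1 = 1, r_2 = -6/5.
Take r = r_1 = 1. Let y(x) = x^r sum_{n>=0} a_n x^n with a_0 = 1.
Substitute y = x^r sum a_n x^n and match x^{r+n}. The recurrence is
  D(n) a_n + 4 a_{n-1} + 3 a_{n-2} = 0,  where D(n) = (r+n)(r+n-1) + (6/5)(r+n) + (-6/5).
  a_n = [-4 a_{n-1} - 3 a_{n-2}] / D(n).
Since the indicial polynomial factors as (r - r_1)(r - r_2), D(n) = (r_1 + n - r_1)(r_1 + n - r_2) = n(n + 11/5).
Evaluating step by step (a_0 = 1):
  n = 1: D(1) = 1(1 + 11/5) = 16/5; numerator = -4(1) = -4; a_1 = (-4)/(16/5) = -5/4
  n = 2: D(2) = 2(2 + 11/5) = 42/5; numerator = -4(-5/4) - 3(1) = 2; a_2 = (2)/(42/5) = 5/21
  n = 3: D(3) = 3(3 + 11/5) = 78/5; numerator = -4(5/21) - 3(-5/4) = 235/84; a_3 = (235/84)/(78/5) = 1175/6552
  n = 4: D(4) = 4(4 + 11/5) = 124/5; numerator = -4(1175/6552) - 3(5/21) = -335/234; a_4 = (-335/234)/(124/5) = -1675/29016

r = 1; a_0 = 1; a_1 = -5/4; a_2 = 5/21; a_3 = 1175/6552; a_4 = -1675/29016


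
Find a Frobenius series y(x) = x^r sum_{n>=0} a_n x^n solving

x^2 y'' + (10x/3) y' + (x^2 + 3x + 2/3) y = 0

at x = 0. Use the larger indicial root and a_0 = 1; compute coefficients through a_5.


Write in Frobenius form y'' + (p(x)/x) y' + (q(x)/x^2) y = 0:
  p(x) = 10/3,  q(x) = x^2 + 3x + 2/3.
Indicial equation: r(r-1) + (10/3) r + (2/3) = 0 -> roots r_1 = -1/3, r_2 = -2.
Take r = r_1 = -1/3. Let y(x) = x^r sum_{n>=0} a_n x^n with a_0 = 1.
Substitute y = x^r sum a_n x^n and match x^{r+n}. The recurrence is
  D(n) a_n + 3 a_{n-1} + 1 a_{n-2} = 0,  where D(n) = (r+n)(r+n-1) + (10/3)(r+n) + (2/3).
  a_n = [-3 a_{n-1} - 1 a_{n-2}] / D(n).
Since the indicial polynomial factors as (r - r_1)(r - r_2), D(n) = (r_1 + n - r_1)(r_1 + n - r_2) = n(n + 5/3).
Evaluating step by step (a_0 = 1):
  n = 1: D(1) = 1(1 + 5/3) = 8/3; numerator = -3(1) = -3; a_1 = (-3)/(8/3) = -9/8
  n = 2: D(2) = 2(2 + 5/3) = 22/3; numerator = -3(-9/8) - 1(1) = 19/8; a_2 = (19/8)/(22/3) = 57/176
  n = 3: D(3) = 3(3 + 5/3) = 14; numerator = -3(57/176) - 1(-9/8) = 27/176; a_3 = (27/176)/(14) = 27/2464
  n = 4: D(4) = 4(4 + 5/3) = 68/3; numerator = -3(27/2464) - 1(57/176) = -879/2464; a_4 = (-879/2464)/(68/3) = -2637/167552
  n = 5: D(5) = 5(5 + 5/3) = 100/3; numerator = -3(-2637/167552) - 1(27/2464) = 6075/167552; a_5 = (6075/167552)/(100/3) = 729/670208

r = -1/3; a_0 = 1; a_1 = -9/8; a_2 = 57/176; a_3 = 27/2464; a_4 = -2637/167552; a_5 = 729/670208


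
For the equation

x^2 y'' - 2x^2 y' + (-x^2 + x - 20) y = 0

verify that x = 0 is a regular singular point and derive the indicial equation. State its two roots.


Divide by x^2 to reach normal form y'' + P_1(x) y' + P_2(x) y = 0 with P_1(x) = -2 and P_2(x) = -1 + 1/x - 20/x^2.
x = 0 is a singular point because the y-coefficient -1 + 1/x - 20/x^2 has a pole at x = 0.
It is a regular singular point because x P_1(x) = p(x) = -2x and x^2 P_2(x) = q(x) = -x^2 + x - 20 are polynomials, hence analytic at x = 0.
p(0) = 0,  q(0) = -20.
Indicial equation: r(r-1) + p(0) r + q(0) = 0, i.e. r^2 + (p(0) - 1) r + q(0) = 0, i.e. r^2 - 1 r - 20 = 0.
Discriminant: (-1)^2 - 4(-20) = 81, so r = (1 ± 9)/2.
Solving: r_1 = 5, r_2 = -4.

indicial: r^2 - 1 r - 20 = 0; roots r_1 = 5, r_2 = -4


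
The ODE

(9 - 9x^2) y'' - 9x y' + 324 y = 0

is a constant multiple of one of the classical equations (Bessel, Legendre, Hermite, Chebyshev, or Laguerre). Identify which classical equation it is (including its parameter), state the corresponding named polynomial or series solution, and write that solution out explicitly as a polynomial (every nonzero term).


All three coefficients share the factor 9; dividing through by 9 gives  (1 - x^2) y'' - x y' + 36 y = 0.
This matches the Chebyshev equation (1 - x^2) y'' - x y' + n^2 y = 0 (note the -x y' term, not -2x y') with n^2 = 36, so n = 6; the polynomial solution is T_6(x).
With y = sum_k a_k x^k, matching x^k gives (k+2)(k+1) a_{k+2} = (k^2 - n^2) a_k = (k - 6)(k + 6) a_k. The right side vanishes at k = 6, so the series with the parity of 6 terminates at degree 6.
Standard normalization: leading coefficient of T_n is 2^(n-1), so a_6 = 2^5 = 32. Work downward with a_k = (k+1)(k+2) a_{k+2} / ((k - 6)(k + 6)):
  a_4 = (5)(6)(32) / ((4 - 6)(4 + 6)) = 960/(-20) = -48
  a_2 = (3)(4)(-48) / ((2 - 6)(2 + 6)) = -576/(-32) = 18
  a_0 = (1)(2)(18) / ((0 - 6)(0 + 6)) = 36/(-36) = -1
Hence T_6(x) = 32 x^6 - 48 x^4 + 18 x^2 - 1.

T_6(x); series = 32 x^6 - 48 x^4 + 18 x^2 - 1


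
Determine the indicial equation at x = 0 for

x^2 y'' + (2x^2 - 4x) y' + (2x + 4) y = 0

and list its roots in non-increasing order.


Divide by x^2 to reach normal form y'' + P_1(x) y' + P_2(x) y = 0 with P_1(x) = 2 - 4/x and P_2(x) = 2/x + 4/x^2.
x = 0 is a singular point because the y'-coefficient 2 - 4/x has a pole at x = 0 and the y-coefficient 2/x + 4/x^2 has a pole at x = 0.
It is a regular singular point because x P_1(x) = p(x) = 2x - 4 and x^2 P_2(x) = q(x) = 2x + 4 are polynomials, hence analytic at x = 0.
p(0) = -4,  q(0) = 4.
Indicial equation: r(r-1) + p(0) r + q(0) = 0, i.e. r^2 + (p(0) - 1) r + q(0) = 0, i.e. r^2 - 5 r + 4 = 0.
Discriminant: (-5)^2 - 4(4) = 9, so r = (5 ± 3)/2.
Solving: r_1 = 4, r_2 = 1.

indicial: r^2 - 5 r + 4 = 0; roots r_1 = 4, r_2 = 1


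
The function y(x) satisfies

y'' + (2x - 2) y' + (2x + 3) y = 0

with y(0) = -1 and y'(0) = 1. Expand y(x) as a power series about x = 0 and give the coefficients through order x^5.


Ansatz: y(x) = sum_{n>=0} a_n x^n, so y'(x) = sum_{n>=1} n a_n x^(n-1) and y''(x) = sum_{n>=2} n(n-1) a_n x^(n-2).
Substitute into P(x) y'' + Q(x) y' + R(x) y = 0 with P(x) = 1, Q(x) = 2x - 2, R(x) = 2x + 3, and match powers of x.
Initial conditions: a_0 = -1, a_1 = 1.
Setting the coefficient of each power of x to zero and solving order by order (substituting the coefficients already found):
  x^0: 2 a_2 - 2 a_1 + 3 a_0 = 0  ->  2 a_2 = 2 a_1 - 3 a_0 = 5  ->  a_2 = 5/2
  x^1: 6 a_3 - 4 a_2 + 5 a_1 + 2 a_0 = 0  ->  6 a_3 = 4 a_2 - 5 a_1 - 2 a_0 = 7  ->  a_3 = 7/6
  x^2: 12 a_4 - 6 a_3 + 7 a_2 + 2 a_1 = 0  ->  12 a_4 = 6 a_3 - 7 a_2 - 2 a_1 = -25/2  ->  a_4 = -25/24
  x^3: 20 a_5 - 8 a_4 + 9 a_3 + 2 a_2 = 0  ->  20 a_5 = 8 a_4 - 9 a_3 - 2 a_2 = -143/6  ->  a_5 = -143/120
Truncated series: y(x) = -1 + x + (5/2) x^2 + (7/6) x^3 - (25/24) x^4 - (143/120) x^5 + O(x^6).

a_0 = -1; a_1 = 1; a_2 = 5/2; a_3 = 7/6; a_4 = -25/24; a_5 = -143/120


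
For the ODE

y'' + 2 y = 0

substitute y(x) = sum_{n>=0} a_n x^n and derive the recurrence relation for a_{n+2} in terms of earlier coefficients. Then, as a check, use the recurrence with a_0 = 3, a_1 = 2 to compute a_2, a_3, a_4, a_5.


Substitute y = sum_n a_n x^n into y'' + (const) y = 0.
y''(x) = sum_{n>=0} (n+2)(n+1) a_{n+2} x^n.
The ODE becomes sum_n [(n+2)(n+1) a_{n+2} + 2 a_n] x^n = 0.
Setting each coefficient to zero gives the recurrence:
  (n+2)(n+1) a_{n+2} + 2 a_n = 0,
  a_{n+2} = -2 / ((n+1)(n+2)) a_n.

Check with a_0 = 3, a_1 = 2 (apply the recurrence for n = 0, 1, 2, 3): a_0 = 3, a_1 = 2, a_2 = -3, a_3 = -2/3, a_4 = 1/2, a_5 = 1/15.

a_{n+2} = -2/((n+1)(n+2)) * a_n; check: a_0 = 3, a_1 = 2, a_2 = -3, a_3 = -2/3, a_4 = 1/2, a_5 = 1/15


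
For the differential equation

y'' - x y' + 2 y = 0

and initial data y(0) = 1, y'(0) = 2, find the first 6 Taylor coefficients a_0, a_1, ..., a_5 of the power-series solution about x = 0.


Ansatz: y(x) = sum_{n>=0} a_n x^n, so y'(x) = sum_{n>=1} n a_n x^(n-1) and y''(x) = sum_{n>=2} n(n-1) a_n x^(n-2).
Substitute into P(x) y'' + Q(x) y' + R(x) y = 0 with P(x) = 1, Q(x) = -x, R(x) = 2, and match powers of x.
Initial conditions: a_0 = 1, a_1 = 2.
Setting the coefficient of each power of x to zero and solving order by order (substituting the coefficients already found):
  x^0: 2 a_2 + 2 a_0 = 0  ->  2 a_2 = -2 a_0 = -2  ->  a_2 = -1
  x^1: 6 a_3 + a_1 = 0  ->  6 a_3 = -a_1 = -2  ->  a_3 = -1/3
  x^2: 12 a_4 = 0  ->  a_4 = 0
  x^3: 20 a_5 - a_3 = 0  ->  20 a_5 = a_3 = -1/3  ->  a_5 = -1/60
Truncated series: y(x) = 1 + 2 x - x^2 - (1/3) x^3 - (1/60) x^5 + O(x^6).

a_0 = 1; a_1 = 2; a_2 = -1; a_3 = -1/3; a_4 = 0; a_5 = -1/60


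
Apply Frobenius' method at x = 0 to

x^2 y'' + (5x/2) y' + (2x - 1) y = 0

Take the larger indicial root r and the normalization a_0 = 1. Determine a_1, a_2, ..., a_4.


Write in Frobenius form y'' + (p(x)/x) y' + (q(x)/x^2) y = 0:
  p(x) = 5/2,  q(x) = 2x - 1.
Indicial equation: r(r-1) + (5/2) r + (-1) = 0 -> roots r_1 = 1/2, r_2 = -2.
Take r = r_1 = 1/2. Let y(x) = x^r sum_{n>=0} a_n x^n with a_0 = 1.
Substitute y = x^r sum a_n x^n and match x^{r+n}. The recurrence is
  D(n) a_n + 2 a_{n-1} = 0,  where D(n) = (r+n)(r+n-1) + (5/2)(r+n) + (-1).
  a_n = -2 / D(n) * a_{n-1}.
Since the indicial polynomial factors as (r - r_1)(r - r_2), D(n) = (r_1 + n - r_1)(r_1 + n - r_2) = n(n + 5/2).
Evaluating step by step (a_0 = 1):
  n = 1: D(1) = 1(1 + 5/2) = 7/2; numerator = -2(1) = -2; a_1 = (-2)/(7/2) = -4/7
  n = 2: D(2) = 2(2 + 5/2) = 9; numerator = -2(-4/7) = 8/7; a_2 = (8/7)/(9) = 8/63
  n = 3: D(3) = 3(3 + 5/2) = 33/2; numerator = -2(8/63) = -16/63; a_3 = (-16/63)/(33/2) = -32/2079
  n = 4: D(4) = 4(4 + 5/2) = 26; numerator = -2(-32/2079) = 64/2079; a_4 = (64/2079)/(26) = 32/27027

r = 1/2; a_0 = 1; a_1 = -4/7; a_2 = 8/63; a_3 = -32/2079; a_4 = 32/27027


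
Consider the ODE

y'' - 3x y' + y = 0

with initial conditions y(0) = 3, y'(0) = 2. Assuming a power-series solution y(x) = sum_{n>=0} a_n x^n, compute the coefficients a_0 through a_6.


Ansatz: y(x) = sum_{n>=0} a_n x^n, so y'(x) = sum_{n>=1} n a_n x^(n-1) and y''(x) = sum_{n>=2} n(n-1) a_n x^(n-2).
Substitute into P(x) y'' + Q(x) y' + R(x) y = 0 with P(x) = 1, Q(x) = -3x, R(x) = 1, and match powers of x.
Initial conditions: a_0 = 3, a_1 = 2.
Setting the coefficient of each power of x to zero and solving order by order (substituting the coefficients already found):
  x^0: 2 a_2 + a_0 = 0  ->  2 a_2 = -a_0 = -3  ->  a_2 = -3/2
  x^1: 6 a_3 - 2 a_1 = 0  ->  6 a_3 = 2 a_1 = 4  ->  a_3 = 2/3
  x^2: 12 a_4 - 5 a_2 = 0  ->  12 a_4 = 5 a_2 = -15/2  ->  a_4 = -5/8
  x^3: 20 a_5 - 8 a_3 = 0  ->  20 a_5 = 8 a_3 = 16/3  ->  a_5 = 4/15
  x^4: 30 a_6 - 11 a_4 = 0  ->  30 a_6 = 11 a_4 = -55/8  ->  a_6 = -11/48
Truncated series: y(x) = 3 + 2 x - (3/2) x^2 + (2/3) x^3 - (5/8) x^4 + (4/15) x^5 - (11/48) x^6 + O(x^7).

a_0 = 3; a_1 = 2; a_2 = -3/2; a_3 = 2/3; a_4 = -5/8; a_5 = 4/15; a_6 = -11/48


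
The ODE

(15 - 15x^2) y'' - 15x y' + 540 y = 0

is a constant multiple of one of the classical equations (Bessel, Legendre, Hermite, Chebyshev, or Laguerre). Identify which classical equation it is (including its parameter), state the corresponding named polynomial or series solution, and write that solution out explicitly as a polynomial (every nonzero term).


All three coefficients share the factor 15; dividing through by 15 gives  (1 - x^2) y'' - x y' + 36 y = 0.
This matches the Chebyshev equation (1 - x^2) y'' - x y' + n^2 y = 0 (note the -x y' term, not -2x y') with n^2 = 36, so n = 6; the polynomial solution is T_6(x).
With y = sum_k a_k x^k, matching x^k gives (k+2)(k+1) a_{k+2} = (k^2 - n^2) a_k = (k - 6)(k + 6) a_k. The right side vanishes at k = 6, so the series with the parity of 6 terminates at degree 6.
Standard normalization: leading coefficient of T_n is 2^(n-1), so a_6 = 2^5 = 32. Work downward with a_k = (k+1)(k+2) a_{k+2} / ((k - 6)(k + 6)):
  a_4 = (5)(6)(32) / ((4 - 6)(4 + 6)) = 960/(-20) = -48
  a_2 = (3)(4)(-48) / ((2 - 6)(2 + 6)) = -576/(-32) = 18
  a_0 = (1)(2)(18) / ((0 - 6)(0 + 6)) = 36/(-36) = -1
Hence T_6(x) = 32 x^6 - 48 x^4 + 18 x^2 - 1.

T_6(x); series = 32 x^6 - 48 x^4 + 18 x^2 - 1


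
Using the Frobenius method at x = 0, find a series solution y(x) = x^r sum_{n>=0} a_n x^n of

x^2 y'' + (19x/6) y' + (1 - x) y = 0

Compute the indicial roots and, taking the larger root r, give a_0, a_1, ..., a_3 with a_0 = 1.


Write in Frobenius form y'' + (p(x)/x) y' + (q(x)/x^2) y = 0:
  p(x) = 19/6,  q(x) = 1 - x.
Indicial equation: r(r-1) + (19/6) r + (1) = 0 -> roots r_1 = -2/3, r_2 = -3/2.
Take r = r_1 = -2/3. Let y(x) = x^r sum_{n>=0} a_n x^n with a_0 = 1.
Substitute y = x^r sum a_n x^n and match x^{r+n}. The recurrence is
  D(n) a_n - 1 a_{n-1} = 0,  where D(n) = (r+n)(r+n-1) + (19/6)(r+n) + (1).
  a_n = 1 / D(n) * a_{n-1}.
Since the indicial polynomial factors as (r - r_1)(r - r_2), D(n) = (r_1 + n - r_1)(r_1 + n - r_2) = n(n + 5/6).
Evaluating step by step (a_0 = 1):
  n = 1: D(1) = 1(1 + 5/6) = 11/6; numerator = 1(1) = 1; a_1 = (1)/(11/6) = 6/11
  n = 2: D(2) = 2(2 + 5/6) = 17/3; numerator = 1(6/11) = 6/11; a_2 = (6/11)/(17/3) = 18/187
  n = 3: D(3) = 3(3 + 5/6) = 23/2; numerator = 1(18/187) = 18/187; a_3 = (18/187)/(23/2) = 36/4301

r = -2/3; a_0 = 1; a_1 = 6/11; a_2 = 18/187; a_3 = 36/4301


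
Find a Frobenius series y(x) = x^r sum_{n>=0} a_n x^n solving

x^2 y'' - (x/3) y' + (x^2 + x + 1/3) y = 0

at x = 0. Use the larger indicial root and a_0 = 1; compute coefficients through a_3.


Write in Frobenius form y'' + (p(x)/x) y' + (q(x)/x^2) y = 0:
  p(x) = -1/3,  q(x) = x^2 + x + 1/3.
Indicial equation: r(r-1) + (-1/3) r + (1/3) = 0 -> roots r_1 = 1, r_2 = 1/3.
Take r = r_1 = 1. Let y(x) = x^r sum_{n>=0} a_n x^n with a_0 = 1.
Substitute y = x^r sum a_n x^n and match x^{r+n}. The recurrence is
  D(n) a_n + 1 a_{n-1} + 1 a_{n-2} = 0,  where D(n) = (r+n)(r+n-1) + (-1/3)(r+n) + (1/3).
  a_n = [-1 a_{n-1} - 1 a_{n-2}] / D(n).
Since the indicial polynomial factors as (r - r_1)(r - r_2), D(n) = (r_1 + n - r_1)(r_1 + n - r_2) = n(n + 2/3).
Evaluating step by step (a_0 = 1):
  n = 1: D(1) = 1(1 + 2/3) = 5/3; numerator = -1(1) = -1; a_1 = (-1)/(5/3) = -3/5
  n = 2: D(2) = 2(2 + 2/3) = 16/3; numerator = -1(-3/5) - 1(1) = -2/5; a_2 = (-2/5)/(16/3) = -3/40
  n = 3: D(3) = 3(3 + 2/3) = 11; numerator = -1(-3/40) - 1(-3/5) = 27/40; a_3 = (27/40)/(11) = 27/440

r = 1; a_0 = 1; a_1 = -3/5; a_2 = -3/40; a_3 = 27/440


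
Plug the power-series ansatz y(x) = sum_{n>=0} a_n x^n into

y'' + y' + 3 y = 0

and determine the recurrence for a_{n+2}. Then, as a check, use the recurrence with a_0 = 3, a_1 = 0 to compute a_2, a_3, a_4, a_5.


Substitute y = sum_n a_n x^n.
y''(x) has coefficient (n+2)(n+1) a_{n+2} at x^n;
y'(x) has coefficient (n+1) a_{n+1} at x^n;
3 y(x) has coefficient 3 a_n at x^n.
Matching x^n: (n+2)(n+1) a_{n+2} + (n+1) a_{n+1} + 3 a_n = 0.
Thus a_{n+2} = [-(n+1) a_{n+1} - 3 a_n] / ((n+1)(n+2)).

Check with a_0 = 3, a_1 = 0 (apply the recurrence for n = 0, 1, 2, 3): a_0 = 3, a_1 = 0, a_2 = -9/2, a_3 = 3/2, a_4 = 3/4, a_5 = -3/8.

a_(n+2) = [-(n+1) a_(n+1) - 3 a_n] / ((n+1)(n+2)); check: a_0 = 3, a_1 = 0, a_2 = -9/2, a_3 = 3/2, a_4 = 3/4, a_5 = -3/8


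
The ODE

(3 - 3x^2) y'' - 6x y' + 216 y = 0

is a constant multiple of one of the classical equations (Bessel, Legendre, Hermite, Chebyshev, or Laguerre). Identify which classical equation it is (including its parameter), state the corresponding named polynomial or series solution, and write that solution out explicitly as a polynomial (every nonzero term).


All three coefficients share the factor 3; dividing through by 3 gives  (1 - x^2) y'' - 2x y' + 72 y = 0.
This matches the Legendre equation (1 - x^2) y'' - 2x y' + n(n+1) y = 0 (note the -2x y' term) with n(n+1) = 72, so n = 8; the polynomial solution is P_8(x).
With y = sum_k a_k x^k, matching x^k gives (k+2)(k+1) a_{k+2} = [k(k+1) - n(n+1)] a_k = (k - 8)(k + 9) a_k. The right side vanishes at k = 8, so the series with the parity of 8 terminates at degree 8.
Standard normalization (P_n(1) = 1): leading coefficient (2n)!/(2^n (n!)^2) = 20922789888000/(256*1625702400) = 6435/128, so a_8 = 6435/128. Work downward with a_k = (k+1)(k+2) a_{k+2} / ((k - 8)(k + 9)):
  a_6 = (7)(8)(6435/128) / ((6 - 8)(6 + 9)) = (45045/16)/(-30) = -3003/32
  a_4 = (5)(6)(-3003/32) / ((4 - 8)(4 + 9)) = (-45045/16)/(-52) = 3465/64
  a_2 = (3)(4)(3465/64) / ((2 - 8)(2 + 9)) = (10395/16)/(-66) = -315/32
  a_0 = (1)(2)(-315/32) / ((0 - 8)(0 + 9)) = (-315/16)/(-72) = 35/128
Hence P_8(x) = 6435 x^8/128 - 3003 x^6/32 + 3465 x^4/64 - 315 x^2/32 + 35/128.

P_8(x); series = 6435 x^8/128 - 3003 x^6/32 + 3465 x^4/64 - 315 x^2/32 + 35/128


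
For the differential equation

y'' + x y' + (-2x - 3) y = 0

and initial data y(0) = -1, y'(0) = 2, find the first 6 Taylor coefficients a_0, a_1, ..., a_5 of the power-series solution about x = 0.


Ansatz: y(x) = sum_{n>=0} a_n x^n, so y'(x) = sum_{n>=1} n a_n x^(n-1) and y''(x) = sum_{n>=2} n(n-1) a_n x^(n-2).
Substitute into P(x) y'' + Q(x) y' + R(x) y = 0 with P(x) = 1, Q(x) = x, R(x) = -2x - 3, and match powers of x.
Initial conditions: a_0 = -1, a_1 = 2.
Setting the coefficient of each power of x to zero and solving order by order (substituting the coefficients already found):
  x^0: 2 a_2 - 3 a_0 = 0  ->  2 a_2 = 3 a_0 = -3  ->  a_2 = -3/2
  x^1: 6 a_3 - 2 a_1 - 2 a_0 = 0  ->  6 a_3 = 2 a_1 + 2 a_0 = 2  ->  a_3 = 1/3
  x^2: 12 a_4 - a_2 - 2 a_1 = 0  ->  12 a_4 = a_2 + 2 a_1 = 5/2  ->  a_4 = 5/24
  x^3: 20 a_5 - 2 a_2 = 0  ->  20 a_5 = 2 a_2 = -3  ->  a_5 = -3/20
Truncated series: y(x) = -1 + 2 x - (3/2) x^2 + (1/3) x^3 + (5/24) x^4 - (3/20) x^5 + O(x^6).

a_0 = -1; a_1 = 2; a_2 = -3/2; a_3 = 1/3; a_4 = 5/24; a_5 = -3/20


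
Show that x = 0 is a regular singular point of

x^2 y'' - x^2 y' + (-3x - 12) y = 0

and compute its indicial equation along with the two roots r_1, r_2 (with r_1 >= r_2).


Divide by x^2 to reach normal form y'' + P_1(x) y' + P_2(x) y = 0 with P_1(x) = -1 and P_2(x) = -3/x - 12/x^2.
x = 0 is a singular point because the y-coefficient -3/x - 12/x^2 has a pole at x = 0.
It is a regular singular point because x P_1(x) = p(x) = -x and x^2 P_2(x) = q(x) = -3x - 12 are polynomials, hence analytic at x = 0.
p(0) = 0,  q(0) = -12.
Indicial equation: r(r-1) + p(0) r + q(0) = 0, i.e. r^2 + (p(0) - 1) r + q(0) = 0, i.e. r^2 - 1 r - 12 = 0.
Discriminant: (-1)^2 - 4(-12) = 49, so r = (1 ± 7)/2.
Solving: r_1 = 4, r_2 = -3.

indicial: r^2 - 1 r - 12 = 0; roots r_1 = 4, r_2 = -3


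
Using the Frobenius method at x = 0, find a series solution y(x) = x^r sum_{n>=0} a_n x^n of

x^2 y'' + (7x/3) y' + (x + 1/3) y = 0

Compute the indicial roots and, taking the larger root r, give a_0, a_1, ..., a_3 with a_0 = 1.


Write in Frobenius form y'' + (p(x)/x) y' + (q(x)/x^2) y = 0:
  p(x) = 7/3,  q(x) = x + 1/3.
Indicial equation: r(r-1) + (7/3) r + (1/3) = 0 -> roots r_1 = -1/3, r_2 = -1.
Take r = r_1 = -1/3. Let y(x) = x^r sum_{n>=0} a_n x^n with a_0 = 1.
Substitute y = x^r sum a_n x^n and match x^{r+n}. The recurrence is
  D(n) a_n + 1 a_{n-1} = 0,  where D(n) = (r+n)(r+n-1) + (7/3)(r+n) + (1/3).
  a_n = -1 / D(n) * a_{n-1}.
Since the indicial polynomial factors as (r - r_1)(r - r_2), D(n) = (r_1 + n - r_1)(r_1 + n - r_2) = n(n + 2/3).
Evaluating step by step (a_0 = 1):
  n = 1: D(1) = 1(1 + 2/3) = 5/3; numerator = -1(1) = -1; a_1 = (-1)/(5/3) = -3/5
  n = 2: D(2) = 2(2 + 2/3) = 16/3; numerator = -1(-3/5) = 3/5; a_2 = (3/5)/(16/3) = 9/80
  n = 3: D(3) = 3(3 + 2/3) = 11; numerator = -1(9/80) = -9/80; a_3 = (-9/80)/(11) = -9/880

r = -1/3; a_0 = 1; a_1 = -3/5; a_2 = 9/80; a_3 = -9/880


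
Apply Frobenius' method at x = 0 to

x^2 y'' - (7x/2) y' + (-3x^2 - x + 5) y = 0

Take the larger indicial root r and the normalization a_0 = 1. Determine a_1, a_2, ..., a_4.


Write in Frobenius form y'' + (p(x)/x) y' + (q(x)/x^2) y = 0:
  p(x) = -7/2,  q(x) = -3x^2 - x + 5.
Indicial equation: r(r-1) + (-7/2) r + (5) = 0 -> roots r_1 = 5/2, r_2 = 2.
Take r = r_1 = 5/2. Let y(x) = x^r sum_{n>=0} a_n x^n with a_0 = 1.
Substitute y = x^r sum a_n x^n and match x^{r+n}. The recurrence is
  D(n) a_n - 1 a_{n-1} - 3 a_{n-2} = 0,  where D(n) = (r+n)(r+n-1) + (-7/2)(r+n) + (5).
  a_n = [1 a_{n-1} + 3 a_{n-2}] / D(n).
Since the indicial polynomial factors as (r - r_1)(r - r_2), D(n) = (r_1 + n - r_1)(r_1 + n - r_2) = n(n + 1/2).
Evaluating step by step (a_0 = 1):
  n = 1: D(1) = 1(1 + 1/2) = 3/2; numerator = 1(1) = 1; a_1 = (1)/(3/2) = 2/3
  n = 2: D(2) = 2(2 + 1/2) = 5; numerator = 1(2/3) + 3(1) = 11/3; a_2 = (11/3)/(5) = 11/15
  n = 3: D(3) = 3(3 + 1/2) = 21/2; numerator = 1(11/15) + 3(2/3) = 41/15; a_3 = (41/15)/(21/2) = 82/315
  n = 4: D(4) = 4(4 + 1/2) = 18; numerator = 1(82/315) + 3(11/15) = 155/63; a_4 = (155/63)/(18) = 155/1134

r = 5/2; a_0 = 1; a_1 = 2/3; a_2 = 11/15; a_3 = 82/315; a_4 = 155/1134


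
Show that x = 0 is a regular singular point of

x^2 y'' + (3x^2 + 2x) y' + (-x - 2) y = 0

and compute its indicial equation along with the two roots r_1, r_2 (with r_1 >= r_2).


Divide by x^2 to reach normal form y'' + P_1(x) y' + P_2(x) y = 0 with P_1(x) = 3 + 2/x and P_2(x) = -1/x - 2/x^2.
x = 0 is a singular point because the y'-coefficient 3 + 2/x has a pole at x = 0 and the y-coefficient -1/x - 2/x^2 has a pole at x = 0.
It is a regular singular point because x P_1(x) = p(x) = 3x + 2 and x^2 P_2(x) = q(x) = -x - 2 are polynomials, hence analytic at x = 0.
p(0) = 2,  q(0) = -2.
Indicial equation: r(r-1) + p(0) r + q(0) = 0, i.e. r^2 + (p(0) - 1) r + q(0) = 0, i.e. r^2 + 1 r - 2 = 0.
Discriminant: (1)^2 - 4(-2) = 9, so r = (-1 ± 3)/2.
Solving: r_1 = 1, r_2 = -2.

indicial: r^2 + 1 r - 2 = 0; roots r_1 = 1, r_2 = -2


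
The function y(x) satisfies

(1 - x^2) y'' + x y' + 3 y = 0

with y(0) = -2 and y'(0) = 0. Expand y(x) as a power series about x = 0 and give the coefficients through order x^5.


Ansatz: y(x) = sum_{n>=0} a_n x^n, so y'(x) = sum_{n>=1} n a_n x^(n-1) and y''(x) = sum_{n>=2} n(n-1) a_n x^(n-2).
Substitute into P(x) y'' + Q(x) y' + R(x) y = 0 with P(x) = 1 - x^2, Q(x) = x, R(x) = 3, and match powers of x.
Initial conditions: a_0 = -2, a_1 = 0.
Setting the coefficient of each power of x to zero and solving order by order (substituting the coefficients already found):
  x^0: 2 a_2 + 3 a_0 = 0  ->  2 a_2 = -3 a_0 = 6  ->  a_2 = 3
  x^1: 6 a_3 + 4 a_1 = 0  ->  6 a_3 = -4 a_1 = 0  ->  a_3 = 0
  x^2: 12 a_4 + 3 a_2 = 0  ->  12 a_4 = -3 a_2 = -9  ->  a_4 = -3/4
  x^3: 20 a_5 = 0  ->  a_5 = 0
Truncated series: y(x) = -2 + 3 x^2 - (3/4) x^4 + O(x^6).

a_0 = -2; a_1 = 0; a_2 = 3; a_3 = 0; a_4 = -3/4; a_5 = 0


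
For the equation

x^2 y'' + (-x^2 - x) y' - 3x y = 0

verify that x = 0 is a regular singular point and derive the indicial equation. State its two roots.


Divide by x^2 to reach normal form y'' + P_1(x) y' + P_2(x) y = 0 with P_1(x) = -1 - 1/x and P_2(x) = -3/x.
x = 0 is a singular point because the y'-coefficient -1 - 1/x has a pole at x = 0 and the y-coefficient -3/x has a pole at x = 0.
It is a regular singular point because x P_1(x) = p(x) = -x - 1 and x^2 P_2(x) = q(x) = -3x are polynomials, hence analytic at x = 0.
p(0) = -1,  q(0) = 0.
Indicial equation: r(r-1) + p(0) r + q(0) = 0, i.e. r^2 + (p(0) - 1) r + q(0) = 0, i.e. r^2 - 2 r = 0.
Discriminant: (-2)^2 - 4(0) = 4, so r = (2 ± 2)/2.
Solving: r_1 = 2, r_2 = 0.

indicial: r^2 - 2 r = 0; roots r_1 = 2, r_2 = 0


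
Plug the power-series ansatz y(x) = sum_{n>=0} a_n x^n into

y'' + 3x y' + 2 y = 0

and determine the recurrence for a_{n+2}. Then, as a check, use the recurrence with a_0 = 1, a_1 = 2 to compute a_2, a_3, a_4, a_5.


Substitute y = sum_n a_n x^n.
y''(x) has coefficient (n+2)(n+1) a_{n+2} at x^n;
3 x y'(x) has coefficient 3 n a_n at x^n (shift);
2 y(x) has coefficient 2 a_n at x^n.
Matching x^n: (n+2)(n+1) a_{n+2} + (3n + 2) a_n = 0.
Thus a_{n+2} = (-3n - 2) / ((n+1)(n+2)) * a_n.

Check with a_0 = 1, a_1 = 2 (apply the recurrence for n = 0, 1, 2, 3): a_0 = 1, a_1 = 2, a_2 = -1, a_3 = -5/3, a_4 = 2/3, a_5 = 11/12.

a_(n+2) = (-3n - 2) / ((n+1)(n+2)) * a_n; check: a_0 = 1, a_1 = 2, a_2 = -1, a_3 = -5/3, a_4 = 2/3, a_5 = 11/12


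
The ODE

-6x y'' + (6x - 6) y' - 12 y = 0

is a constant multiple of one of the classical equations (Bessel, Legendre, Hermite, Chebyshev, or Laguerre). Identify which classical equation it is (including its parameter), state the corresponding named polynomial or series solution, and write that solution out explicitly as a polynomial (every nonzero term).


All three coefficients share the factor -6; dividing through by -6 gives  x y'' + (1 - x) y' + 2 y = 0.
This matches the Laguerre equation x y'' + (1 - x) y' + n y = 0 with n = 2; the polynomial solution is L_2(x).
With y = sum_k a_k x^k, matching x^k gives (k+1)k a_{k+1} + (k+1) a_{k+1} - k a_k + n a_k = 0, i.e. (k+1)^2 a_{k+1} = (k - n) a_k = (k - 2) a_k. The right side vanishes at k = 2, so the series terminates at degree 2.
Standard normalization L_n(0) = 1 gives a_0 = 1. Work upward with a_{k+1} = (k - 2) a_k / (k+1)^2:
  a_1 = (0 - 2)(1) / 1^2 = -2/1 = -2
  a_2 = (1 - 2)(-2) / 2^2 = 2/4 = 1/2
Hence L_2(x) = x^2/2 - 2 x + 1.

L_2(x); series = x^2/2 - 2 x + 1


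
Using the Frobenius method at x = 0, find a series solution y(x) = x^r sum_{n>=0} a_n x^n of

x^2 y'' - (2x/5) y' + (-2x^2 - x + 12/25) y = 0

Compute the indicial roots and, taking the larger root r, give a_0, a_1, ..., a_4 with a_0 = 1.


Write in Frobenius form y'' + (p(x)/x) y' + (q(x)/x^2) y = 0:
  p(x) = -2/5,  q(x) = -2x^2 - x + 12/25.
Indicial equation: r(r-1) + (-2/5) r + (12/25) = 0 -> roots r_1 = 4/5, r_2 = 3/5.
Take r = r_1 = 4/5. Let y(x) = x^r sum_{n>=0} a_n x^n with a_0 = 1.
Substitute y = x^r sum a_n x^n and match x^{r+n}. The recurrence is
  D(n) a_n - 1 a_{n-1} - 2 a_{n-2} = 0,  where D(n) = (r+n)(r+n-1) + (-2/5)(r+n) + (12/25).
  a_n = [1 a_{n-1} + 2 a_{n-2}] / D(n).
Since the indicial polynomial factors as (r - r_1)(r - r_2), D(n) = (r_1 + n - r_1)(r_1 + n - r_2) = n(n + 1/5).
Evaluating step by step (a_0 = 1):
  n = 1: D(1) = 1(1 + 1/5) = 6/5; numerator = 1(1) = 1; a_1 = (1)/(6/5) = 5/6
  n = 2: D(2) = 2(2 + 1/5) = 22/5; numerator = 1(5/6) + 2(1) = 17/6; a_2 = (17/6)/(22/5) = 85/132
  n = 3: D(3) = 3(3 + 1/5) = 48/5; numerator = 1(85/132) + 2(5/6) = 305/132; a_3 = (305/132)/(48/5) = 1525/6336
  n = 4: D(4) = 4(4 + 1/5) = 84/5; numerator = 1(1525/6336) + 2(85/132) = 9685/6336; a_4 = (9685/6336)/(84/5) = 48425/532224

r = 4/5; a_0 = 1; a_1 = 5/6; a_2 = 85/132; a_3 = 1525/6336; a_4 = 48425/532224


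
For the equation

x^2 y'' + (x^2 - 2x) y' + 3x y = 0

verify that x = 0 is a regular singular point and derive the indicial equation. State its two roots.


Divide by x^2 to reach normal form y'' + P_1(x) y' + P_2(x) y = 0 with P_1(x) = 1 - 2/x and P_2(x) = 3/x.
x = 0 is a singular point because the y'-coefficient 1 - 2/x has a pole at x = 0 and the y-coefficient 3/x has a pole at x = 0.
It is a regular singular point because x P_1(x) = p(x) = x - 2 and x^2 P_2(x) = q(x) = 3x are polynomials, hence analytic at x = 0.
p(0) = -2,  q(0) = 0.
Indicial equation: r(r-1) + p(0) r + q(0) = 0, i.e. r^2 + (p(0) - 1) r + q(0) = 0, i.e. r^2 - 3 r = 0.
Discriminant: (-3)^2 - 4(0) = 9, so r = (3 ± 3)/2.
Solving: r_1 = 3, r_2 = 0.

indicial: r^2 - 3 r = 0; roots r_1 = 3, r_2 = 0


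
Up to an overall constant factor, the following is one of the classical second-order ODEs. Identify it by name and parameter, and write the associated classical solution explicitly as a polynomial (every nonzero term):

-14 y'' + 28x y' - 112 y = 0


All three coefficients share the factor -14; dividing through by -14 gives  y'' - 2x y' + 8 y = 0.
This matches the Hermite equation y'' - 2x y' + 2n y = 0 with 2n = 8, so n = 4; the polynomial solution is H_4(x).
With y = sum_k a_k x^k, matching x^k gives (k+2)(k+1) a_{k+2} = 2(k - n) a_k = 2(k - 4) a_k. The right side vanishes at k = 4, so the series with the parity of 4 terminates at degree 4.
Standard normalization: leading coefficient of H_n is 2^n, so a_4 = 2^4 = 16. Work downward with a_k = (k+1)(k+2) a_{k+2} / (2(k - n)):
  a_2 = (3)(4)(16) / (2(2 - 4)) = 192/(-4) = -48
  a_0 = (1)(2)(-48) / (2(0 - 4)) = -96/(-8) = 12
Hence H_4(x) = 16 x^4 - 48 x^2 + 12.

H_4(x); series = 16 x^4 - 48 x^2 + 12


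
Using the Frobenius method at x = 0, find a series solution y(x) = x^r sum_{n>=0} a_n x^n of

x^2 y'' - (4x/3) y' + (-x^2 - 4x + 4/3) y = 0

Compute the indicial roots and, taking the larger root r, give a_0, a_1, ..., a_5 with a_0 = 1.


Write in Frobenius form y'' + (p(x)/x) y' + (q(x)/x^2) y = 0:
  p(x) = -4/3,  q(x) = -x^2 - 4x + 4/3.
Indicial equation: r(r-1) + (-4/3) r + (4/3) = 0 -> roots r_1 = 4/3, r_2 = 1.
Take r = r_1 = 4/3. Let y(x) = x^r sum_{n>=0} a_n x^n with a_0 = 1.
Substitute y = x^r sum a_n x^n and match x^{r+n}. The recurrence is
  D(n) a_n - 4 a_{n-1} - 1 a_{n-2} = 0,  where D(n) = (r+n)(r+n-1) + (-4/3)(r+n) + (4/3).
  a_n = [4 a_{n-1} + 1 a_{n-2}] / D(n).
Since the indicial polynomial factors as (r - r_1)(r - r_2), D(n) = (r_1 + n - r_1)(r_1 + n - r_2) = n(n + 1/3).
Evaluating step by step (a_0 = 1):
  n = 1: D(1) = 1(1 + 1/3) = 4/3; numerator = 4(1) = 4; a_1 = (4)/(4/3) = 3
  n = 2: D(2) = 2(2 + 1/3) = 14/3; numerator = 4(3) + 1(1) = 13; a_2 = (13)/(14/3) = 39/14
  n = 3: D(3) = 3(3 + 1/3) = 10; numerator = 4(39/14) + 1(3) = 99/7; a_3 = (99/7)/(10) = 99/70
  n = 4: D(4) = 4(4 + 1/3) = 52/3; numerator = 4(99/70) + 1(39/14) = 591/70; a_4 = (591/70)/(52/3) = 1773/3640
  n = 5: D(5) = 5(5 + 1/3) = 80/3; numerator = 4(1773/3640) + 1(99/70) = 306/91; a_5 = (306/91)/(80/3) = 459/3640

r = 4/3; a_0 = 1; a_1 = 3; a_2 = 39/14; a_3 = 99/70; a_4 = 1773/3640; a_5 = 459/3640


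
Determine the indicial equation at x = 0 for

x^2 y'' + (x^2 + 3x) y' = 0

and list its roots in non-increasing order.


Divide by x^2 to reach normal form y'' + P_1(x) y' + P_2(x) y = 0 with P_1(x) = 1 + 3/x and P_2(x) = 0.
x = 0 is a singular point because the y'-coefficient 1 + 3/x has a pole at x = 0.
It is a regular singular point because x P_1(x) = p(x) = x + 3 and x^2 P_2(x) = q(x) = 0 are polynomials, hence analytic at x = 0.
p(0) = 3,  q(0) = 0.
Indicial equation: r(r-1) + p(0) r + q(0) = 0, i.e. r^2 + (p(0) - 1) r + q(0) = 0, i.e. r^2 + 2 r = 0.
Discriminant: (2)^2 - 4(0) = 4, so r = (-2 ± 2)/2.
Solving: r_1 = 0, r_2 = -2.

indicial: r^2 + 2 r = 0; roots r_1 = 0, r_2 = -2
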